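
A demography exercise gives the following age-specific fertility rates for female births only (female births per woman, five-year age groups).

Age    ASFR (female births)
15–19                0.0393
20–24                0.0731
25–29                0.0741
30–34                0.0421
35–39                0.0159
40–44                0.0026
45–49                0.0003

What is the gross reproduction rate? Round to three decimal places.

1.237

Sum of female ASFRs = 0.0393 + 0.0731 + 0.0741 + 0.0421 + 0.0159 + 0.0026 + 0.0003 = 0.2474
GRR = 5 × 0.2474 = 1.237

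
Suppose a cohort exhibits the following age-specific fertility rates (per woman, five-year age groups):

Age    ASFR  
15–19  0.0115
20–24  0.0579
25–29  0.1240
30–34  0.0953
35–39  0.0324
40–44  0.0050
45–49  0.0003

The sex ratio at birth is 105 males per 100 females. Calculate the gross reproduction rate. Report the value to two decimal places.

Proportion female at birth = 100 / (100 + 105) = 0.48780.
Sum of ASFRs = 0.0115 + 0.0579 + 0.1240 + 0.0953 + 0.0324 + 0.0050 + 0.0003 = 0.3264
TFR = 5 × 0.3264 = 1.632
GRR = 0.48780 × 1.632 = 0.79609

0.80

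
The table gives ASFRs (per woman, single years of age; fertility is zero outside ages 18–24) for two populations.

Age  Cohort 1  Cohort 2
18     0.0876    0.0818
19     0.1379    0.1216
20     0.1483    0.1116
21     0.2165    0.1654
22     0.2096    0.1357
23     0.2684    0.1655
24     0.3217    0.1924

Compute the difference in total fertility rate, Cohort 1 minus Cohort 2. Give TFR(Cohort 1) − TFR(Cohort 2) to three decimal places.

Cohort 1:
  Sum of ASFRs = 0.0876 + 0.1379 + 0.1483 + 0.2165 + 0.2096 + 0.2684 + 0.3217 = 1.3900
  TFR = 1.39
Cohort 2:
  Sum of ASFRs = 0.0818 + 0.1216 + 0.1116 + 0.1654 + 0.1357 + 0.1655 + 0.1924 = 0.9740
  TFR = 0.974
Difference = 1.39 − 0.974 = 0.416

0.416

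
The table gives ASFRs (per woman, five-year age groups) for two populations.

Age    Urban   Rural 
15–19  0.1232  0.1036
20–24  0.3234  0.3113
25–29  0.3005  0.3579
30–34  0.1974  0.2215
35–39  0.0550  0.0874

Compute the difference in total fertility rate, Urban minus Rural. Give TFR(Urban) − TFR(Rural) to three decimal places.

-0.411

Urban:
  Sum of ASFRs = 0.1232 + 0.3234 + 0.3005 + 0.1974 + 0.0550 = 0.9995
  TFR = 5 × 0.9995 = 4.9975
Rural:
  Sum of ASFRs = 0.1036 + 0.3113 + 0.3579 + 0.2215 + 0.0874 = 1.0817
  TFR = 5 × 1.0817 = 5.4085
Difference = 4.9975 − 5.4085 = -0.411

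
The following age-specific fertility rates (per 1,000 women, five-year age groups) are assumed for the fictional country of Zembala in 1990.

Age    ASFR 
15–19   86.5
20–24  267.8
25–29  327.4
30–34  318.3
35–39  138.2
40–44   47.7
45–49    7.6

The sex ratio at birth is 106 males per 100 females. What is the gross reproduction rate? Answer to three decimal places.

2.897

Proportion female at birth = 100 / (100 + 106) = 0.48544.
Sum of ASFRs = 86.5 + 267.8 + 327.4 + 318.3 + 138.2 + 47.7 + 7.6 = 1193.5
TFR = 5 × 1193.5 / 1000 = 5.9675
GRR = 0.48544 × 5.9675 = 2.89686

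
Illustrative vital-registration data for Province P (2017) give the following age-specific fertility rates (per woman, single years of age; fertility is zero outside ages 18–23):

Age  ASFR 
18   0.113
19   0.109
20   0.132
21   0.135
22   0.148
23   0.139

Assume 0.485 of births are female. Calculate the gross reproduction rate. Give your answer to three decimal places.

0.376

Proportion female at birth = 0.485.
Sum of ASFRs = 0.113 + 0.109 + 0.132 + 0.135 + 0.148 + 0.139 = 0.776
TFR = 0.776
GRR = 0.485 × 0.776 = 0.37636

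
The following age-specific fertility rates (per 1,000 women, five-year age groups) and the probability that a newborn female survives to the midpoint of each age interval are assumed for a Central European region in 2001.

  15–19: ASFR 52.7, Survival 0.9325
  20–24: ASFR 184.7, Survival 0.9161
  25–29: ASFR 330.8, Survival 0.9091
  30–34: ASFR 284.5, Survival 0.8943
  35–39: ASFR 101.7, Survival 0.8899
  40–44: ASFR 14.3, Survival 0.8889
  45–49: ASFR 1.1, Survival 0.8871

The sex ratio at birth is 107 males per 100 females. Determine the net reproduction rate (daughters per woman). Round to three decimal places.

2.120

Proportion female at birth = 100 / (100 + 107) = 0.48309.
Each age group contributes 5 × ASFR × survival:
  15–19: 5 × 52.7/1000 × 0.9325 = 0.24571
  20–24: 5 × 184.7/1000 × 0.9161 = 0.84602
  25–29: 5 × 330.8/1000 × 0.9091 = 1.50365
  30–34: 5 × 284.5/1000 × 0.8943 = 1.27214
  35–39: 5 × 101.7/1000 × 0.8899 = 0.45251
  40–44: 5 × 14.3/1000 × 0.8889 = 0.06356
  45–49: 5 × 1.1/1000 × 0.8871 = 0.00488
Sum = 4.38847
NRR = 0.48309 × 4.38847 = 2.12003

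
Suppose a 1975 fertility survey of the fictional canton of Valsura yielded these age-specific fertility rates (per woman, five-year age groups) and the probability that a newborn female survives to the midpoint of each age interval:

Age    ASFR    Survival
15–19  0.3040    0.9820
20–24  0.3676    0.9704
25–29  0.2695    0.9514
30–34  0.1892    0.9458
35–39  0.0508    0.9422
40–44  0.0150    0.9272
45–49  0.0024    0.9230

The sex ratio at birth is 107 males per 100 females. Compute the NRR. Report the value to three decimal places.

2.789

Proportion female at birth = 100 / (100 + 107) = 0.48309.
Each age group contributes 5 × ASFR × survival:
  15–19: 5 × 0.3040 × 0.9820 = 1.49264
  20–24: 5 × 0.3676 × 0.9704 = 1.78360
  25–29: 5 × 0.2695 × 0.9514 = 1.28201
  30–34: 5 × 0.1892 × 0.9458 = 0.89473
  35–39: 5 × 0.0508 × 0.9422 = 0.23932
  40–44: 5 × 0.0150 × 0.9272 = 0.06954
  45–49: 5 × 0.0024 × 0.9230 = 0.01108
Sum = 5.77292
NRR = 0.48309 × 5.77292 = 2.78884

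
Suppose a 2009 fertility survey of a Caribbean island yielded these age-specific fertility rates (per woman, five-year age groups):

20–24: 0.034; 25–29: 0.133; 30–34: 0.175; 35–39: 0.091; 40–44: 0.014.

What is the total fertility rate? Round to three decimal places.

2.235

Sum of ASFRs = 0.034 + 0.133 + 0.175 + 0.091 + 0.014 = 0.447
TFR = 5 × 0.447 = 2.235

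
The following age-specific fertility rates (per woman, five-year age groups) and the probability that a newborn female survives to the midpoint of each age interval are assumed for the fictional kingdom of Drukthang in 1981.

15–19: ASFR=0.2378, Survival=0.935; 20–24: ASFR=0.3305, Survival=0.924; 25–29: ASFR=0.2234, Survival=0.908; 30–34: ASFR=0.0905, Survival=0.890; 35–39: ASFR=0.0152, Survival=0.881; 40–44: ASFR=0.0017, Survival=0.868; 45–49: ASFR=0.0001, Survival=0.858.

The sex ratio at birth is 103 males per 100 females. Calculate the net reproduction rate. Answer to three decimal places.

2.035

Proportion female at birth = 100 / (100 + 103) = 0.49261.
Weighting each age-specific rate by interval width and survival:
  15–19: 5 × 0.2378 × 0.935 = 1.11172
  20–24: 5 × 0.3305 × 0.924 = 1.52691
  25–29: 5 × 0.2234 × 0.908 = 1.01424
  30–34: 5 × 0.0905 × 0.890 = 0.40273
  35–39: 5 × 0.0152 × 0.881 = 0.06696
  40–44: 5 × 0.0017 × 0.868 = 0.00738
  45–49: 5 × 0.0001 × 0.858 = 0.00043
Sum = 4.13037
NRR = 0.49261 × 4.13037 = 2.03466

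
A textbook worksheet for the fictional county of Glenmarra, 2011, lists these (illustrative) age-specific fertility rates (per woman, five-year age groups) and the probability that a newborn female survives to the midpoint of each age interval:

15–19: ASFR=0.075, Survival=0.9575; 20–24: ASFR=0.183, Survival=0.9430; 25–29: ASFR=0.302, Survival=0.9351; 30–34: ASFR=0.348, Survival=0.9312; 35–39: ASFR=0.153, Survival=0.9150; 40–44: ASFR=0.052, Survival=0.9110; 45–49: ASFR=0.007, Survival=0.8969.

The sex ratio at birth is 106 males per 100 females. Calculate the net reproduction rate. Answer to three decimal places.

2.535

Proportion female at birth = 100 / (100 + 106) = 0.48544.
Survival-weighted fertility by age (5·fₓ·Sₓ):
  15–19: 5 × 0.075 × 0.9575 = 0.35906
  20–24: 5 × 0.183 × 0.9430 = 0.86285
  25–29: 5 × 0.302 × 0.9351 = 1.41200
  30–34: 5 × 0.348 × 0.9312 = 1.62029
  35–39: 5 × 0.153 × 0.9150 = 0.69998
  40–44: 5 × 0.052 × 0.9110 = 0.23686
  45–49: 5 × 0.007 × 0.8969 = 0.03139
Sum = 5.22243
NRR = 0.48544 × 5.22243 = 2.53518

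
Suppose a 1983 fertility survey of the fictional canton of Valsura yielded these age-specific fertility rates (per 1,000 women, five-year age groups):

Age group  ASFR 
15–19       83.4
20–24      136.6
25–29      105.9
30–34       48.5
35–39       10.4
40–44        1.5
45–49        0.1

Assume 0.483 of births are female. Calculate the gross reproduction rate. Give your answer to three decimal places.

0.933

Proportion female at birth = 0.483.
Sum of ASFRs = 83.4 + 136.6 + 105.9 + 48.5 + 10.4 + 1.5 + 0.1 = 386.4
TFR = 5 × 386.4 / 1000 = 1.932
GRR = 0.483 × 1.932 = 0.93316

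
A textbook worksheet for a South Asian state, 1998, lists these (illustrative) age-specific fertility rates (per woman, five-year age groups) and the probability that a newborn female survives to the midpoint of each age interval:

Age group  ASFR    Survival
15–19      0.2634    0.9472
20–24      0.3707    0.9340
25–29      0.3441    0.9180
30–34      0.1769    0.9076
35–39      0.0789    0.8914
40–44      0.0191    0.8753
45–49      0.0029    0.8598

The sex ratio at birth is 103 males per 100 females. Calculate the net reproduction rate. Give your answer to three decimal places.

2.861

Proportion female at birth = 100 / (100 + 103) = 0.49261.
Each age group contributes 5 × ASFR × survival:
  15–19: 5 × 0.2634 × 0.9472 = 1.24746
  20–24: 5 × 0.3707 × 0.9340 = 1.73117
  25–29: 5 × 0.3441 × 0.9180 = 1.57942
  30–34: 5 × 0.1769 × 0.9076 = 0.80277
  35–39: 5 × 0.0789 × 0.8914 = 0.35166
  40–44: 5 × 0.0191 × 0.8753 = 0.08359
  45–49: 5 × 0.0029 × 0.8598 = 0.01247
Sum = 5.80854
NRR = 0.49261 × 5.80854 = 2.86134
With NRR above 1 the population is above replacement fertility.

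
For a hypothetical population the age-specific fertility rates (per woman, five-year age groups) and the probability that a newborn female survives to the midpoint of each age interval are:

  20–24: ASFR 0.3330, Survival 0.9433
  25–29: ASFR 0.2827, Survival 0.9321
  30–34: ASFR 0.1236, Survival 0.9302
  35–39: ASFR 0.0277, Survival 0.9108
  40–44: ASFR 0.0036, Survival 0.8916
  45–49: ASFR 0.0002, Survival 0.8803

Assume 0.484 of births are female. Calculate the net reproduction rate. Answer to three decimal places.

Proportion female at birth = 0.484.
Survival-weighted fertility by age (5·fₓ·Sₓ):
  20–24: 5 × 0.3330 × 0.9433 = 1.57059
  25–29: 5 × 0.2827 × 0.9321 = 1.31752
  30–34: 5 × 0.1236 × 0.9302 = 0.57486
  35–39: 5 × 0.0277 × 0.9108 = 0.12615
  40–44: 5 × 0.0036 × 0.8916 = 0.01605
  45–49: 5 × 0.0002 × 0.8803 = 0.00088
Sum = 3.60605
NRR = 0.484 × 3.60605 = 1.74533
NRR > 1, so each generation more than replaces itself.

1.745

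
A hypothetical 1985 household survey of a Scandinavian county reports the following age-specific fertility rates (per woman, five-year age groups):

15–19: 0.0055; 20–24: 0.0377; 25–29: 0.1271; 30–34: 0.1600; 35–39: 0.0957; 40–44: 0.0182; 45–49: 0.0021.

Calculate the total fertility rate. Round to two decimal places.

Sum of ASFRs = 0.0055 + 0.0377 + 0.1271 + 0.1600 + 0.0957 + 0.0182 + 0.0021 = 0.4463
TFR = 5 × 0.4463 = 2.2315

2.23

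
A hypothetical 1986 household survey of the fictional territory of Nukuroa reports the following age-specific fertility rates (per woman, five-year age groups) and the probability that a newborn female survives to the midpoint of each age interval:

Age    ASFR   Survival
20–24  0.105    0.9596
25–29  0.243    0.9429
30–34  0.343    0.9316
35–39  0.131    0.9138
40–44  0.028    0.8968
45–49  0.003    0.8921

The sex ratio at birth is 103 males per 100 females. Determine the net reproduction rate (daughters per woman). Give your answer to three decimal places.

1.963

Proportion female at birth = 100 / (100 + 103) = 0.49261.
Weighting each age-specific rate by interval width and survival:
  20–24: 5 × 0.105 × 0.9596 = 0.50379
  25–29: 5 × 0.243 × 0.9429 = 1.14562
  30–34: 5 × 0.343 × 0.9316 = 1.59769
  35–39: 5 × 0.131 × 0.9138 = 0.59854
  40–44: 5 × 0.028 × 0.8968 = 0.12555
  45–49: 5 × 0.003 × 0.8921 = 0.01338
Sum = 3.98457
NRR = 0.49261 × 3.98457 = 1.96284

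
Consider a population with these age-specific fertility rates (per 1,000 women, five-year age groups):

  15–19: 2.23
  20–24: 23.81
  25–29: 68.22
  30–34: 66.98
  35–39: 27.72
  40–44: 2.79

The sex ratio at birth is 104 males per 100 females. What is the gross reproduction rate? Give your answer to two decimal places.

Proportion female at birth = 100 / (100 + 104) = 0.49020.
Sum of ASFRs = 2.23 + 23.81 + 68.22 + 66.98 + 27.72 + 2.79 = 191.75
TFR = 5 × 191.75 / 1000 = 0.95875
GRR = 0.49020 × 0.95875 = 0.46998

0.47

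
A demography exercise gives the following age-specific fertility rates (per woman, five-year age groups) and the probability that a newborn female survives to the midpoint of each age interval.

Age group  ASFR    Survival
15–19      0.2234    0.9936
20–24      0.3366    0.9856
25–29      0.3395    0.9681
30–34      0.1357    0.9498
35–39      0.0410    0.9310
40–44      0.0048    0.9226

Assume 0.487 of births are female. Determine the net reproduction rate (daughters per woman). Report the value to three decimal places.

Proportion female at birth = 0.487.
Per-age-group product (5 × ASFR × survival probability):
  15–19: 5 × 0.2234 × 0.9936 = 1.10985
  20–24: 5 × 0.3366 × 0.9856 = 1.65876
  25–29: 5 × 0.3395 × 0.9681 = 1.64335
  30–34: 5 × 0.1357 × 0.9498 = 0.64444
  35–39: 5 × 0.0410 × 0.9310 = 0.19086
  40–44: 5 × 0.0048 × 0.9226 = 0.02214
Sum = 5.26940
NRR = 0.487 × 5.26940 = 2.56620

2.566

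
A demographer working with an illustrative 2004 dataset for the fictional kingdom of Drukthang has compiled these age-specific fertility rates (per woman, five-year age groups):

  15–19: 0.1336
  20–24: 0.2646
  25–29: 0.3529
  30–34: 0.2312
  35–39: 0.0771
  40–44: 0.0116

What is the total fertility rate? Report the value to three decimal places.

Sum of ASFRs = 0.1336 + 0.2646 + 0.3529 + 0.2312 + 0.0771 + 0.0116 = 1.0710
TFR = 5 × 1.0710 = 5.355

5.355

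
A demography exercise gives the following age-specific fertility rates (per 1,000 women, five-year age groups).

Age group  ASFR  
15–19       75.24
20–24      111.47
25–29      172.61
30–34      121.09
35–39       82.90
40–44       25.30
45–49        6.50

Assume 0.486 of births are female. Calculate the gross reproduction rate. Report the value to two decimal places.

1.45

Proportion female at birth = 0.486.
Sum of ASFRs = 75.24 + 111.47 + 172.61 + 121.09 + 82.90 + 25.30 + 6.50 = 595.11
TFR = 5 × 595.11 / 1000 = 2.97555
GRR = 0.486 × 2.97555 = 1.44612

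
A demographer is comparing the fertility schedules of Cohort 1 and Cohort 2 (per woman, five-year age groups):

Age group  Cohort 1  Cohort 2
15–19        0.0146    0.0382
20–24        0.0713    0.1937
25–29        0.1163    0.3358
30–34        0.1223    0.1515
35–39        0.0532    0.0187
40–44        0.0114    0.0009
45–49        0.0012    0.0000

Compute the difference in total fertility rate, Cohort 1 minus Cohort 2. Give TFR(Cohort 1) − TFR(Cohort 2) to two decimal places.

Cohort 1:
  Sum of ASFRs = 0.0146 + 0.0713 + 0.1163 + 0.1223 + 0.0532 + 0.0114 + 0.0012 = 0.3903
  TFR = 5 × 0.3903 = 1.9515
Cohort 2:
  Sum of ASFRs = 0.0382 + 0.1937 + 0.3358 + 0.1515 + 0.0187 + 0.0009 + 0.0000 = 0.7388
  TFR = 5 × 0.7388 = 3.694
Difference = 1.9515 − 3.694 = -1.7425

-1.74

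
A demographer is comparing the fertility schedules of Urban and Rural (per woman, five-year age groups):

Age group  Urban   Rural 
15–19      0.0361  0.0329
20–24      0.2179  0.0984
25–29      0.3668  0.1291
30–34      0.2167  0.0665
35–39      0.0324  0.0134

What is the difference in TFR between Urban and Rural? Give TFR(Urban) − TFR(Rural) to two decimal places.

Urban:
  Sum of ASFRs = 0.0361 + 0.2179 + 0.3668 + 0.2167 + 0.0324 = 0.8699
  TFR = 5 × 0.8699 = 4.3495
Rural:
  Sum of ASFRs = 0.0329 + 0.0984 + 0.1291 + 0.0665 + 0.0134 = 0.3403
  TFR = 5 × 0.3403 = 1.7015
Difference = 4.3495 − 1.7015 = 2.648

2.65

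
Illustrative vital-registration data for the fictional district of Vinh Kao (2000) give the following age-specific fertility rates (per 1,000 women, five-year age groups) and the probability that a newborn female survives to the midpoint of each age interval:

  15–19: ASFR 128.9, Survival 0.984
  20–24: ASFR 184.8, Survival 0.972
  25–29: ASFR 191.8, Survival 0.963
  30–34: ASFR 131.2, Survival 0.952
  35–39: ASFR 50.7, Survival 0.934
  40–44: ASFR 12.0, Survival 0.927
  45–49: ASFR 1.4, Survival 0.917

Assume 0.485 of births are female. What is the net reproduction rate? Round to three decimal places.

Proportion female at birth = 0.485.
Survival-weighted fertility by age (5·fₓ·Sₓ):
  15–19: 5 × 128.9/1000 × 0.984 = 0.63419
  20–24: 5 × 184.8/1000 × 0.972 = 0.89813
  25–29: 5 × 191.8/1000 × 0.963 = 0.92352
  30–34: 5 × 131.2/1000 × 0.952 = 0.62451
  35–39: 5 × 50.7/1000 × 0.934 = 0.23677
  40–44: 5 × 12.0/1000 × 0.927 = 0.05562
  45–49: 5 × 1.4/1000 × 0.917 = 0.00642
Sum = 3.37916
NRR = 0.485 × 3.37916 = 1.63889
An NRR exceeding 1 indicates intrinsic growth under these rates.

1.639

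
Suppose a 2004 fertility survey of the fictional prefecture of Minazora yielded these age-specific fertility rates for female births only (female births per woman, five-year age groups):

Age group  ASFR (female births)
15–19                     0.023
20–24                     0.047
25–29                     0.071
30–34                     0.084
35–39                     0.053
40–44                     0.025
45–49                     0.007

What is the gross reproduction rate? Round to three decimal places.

Sum of female ASFRs = 0.023 + 0.047 + 0.071 + 0.084 + 0.053 + 0.025 + 0.007 = 0.310
GRR = 5 × 0.310 = 1.55

1.550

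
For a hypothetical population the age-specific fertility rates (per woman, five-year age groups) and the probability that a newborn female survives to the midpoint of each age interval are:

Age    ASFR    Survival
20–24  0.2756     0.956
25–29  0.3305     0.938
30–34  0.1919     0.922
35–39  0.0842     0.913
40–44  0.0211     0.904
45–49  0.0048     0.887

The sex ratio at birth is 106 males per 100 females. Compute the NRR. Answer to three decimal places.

2.065

Proportion female at birth = 100 / (100 + 106) = 0.48544.
Per-age-group product (5 × ASFR × survival probability):
  20–24: 5 × 0.2756 × 0.956 = 1.31737
  25–29: 5 × 0.3305 × 0.938 = 1.55005
  30–34: 5 × 0.1919 × 0.922 = 0.88466
  35–39: 5 × 0.0842 × 0.913 = 0.38437
  40–44: 5 × 0.0211 × 0.904 = 0.09537
  45–49: 5 × 0.0048 × 0.887 = 0.02129
Sum = 4.25311
NRR = 0.48544 × 4.25311 = 2.06463
An NRR exceeding 1 indicates intrinsic growth under these rates.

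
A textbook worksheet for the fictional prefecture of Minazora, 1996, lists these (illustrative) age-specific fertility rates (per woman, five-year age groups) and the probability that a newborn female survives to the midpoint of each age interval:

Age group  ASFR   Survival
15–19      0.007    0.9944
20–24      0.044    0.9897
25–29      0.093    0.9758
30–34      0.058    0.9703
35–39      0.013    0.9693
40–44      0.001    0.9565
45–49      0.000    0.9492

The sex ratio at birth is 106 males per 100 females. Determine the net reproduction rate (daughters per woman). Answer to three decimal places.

Proportion female at birth = 100 / (100 + 106) = 0.48544.
Survival-weighted fertility by age (5·fₓ·Sₓ):
  15–19: 5 × 0.007 × 0.9944 = 0.03480
  20–24: 5 × 0.044 × 0.9897 = 0.21773
  25–29: 5 × 0.093 × 0.9758 = 0.45375
  30–34: 5 × 0.058 × 0.9703 = 0.28139
  35–39: 5 × 0.013 × 0.9693 = 0.06300
  40–44: 5 × 0.001 × 0.9565 = 0.00478
  45–49: 5 × 0.000 × 0.9492 = 0.00000
Sum = 1.05545
NRR = 0.48544 × 1.05545 = 0.51236
With NRR below 1 the population is below replacement fertility.

0.512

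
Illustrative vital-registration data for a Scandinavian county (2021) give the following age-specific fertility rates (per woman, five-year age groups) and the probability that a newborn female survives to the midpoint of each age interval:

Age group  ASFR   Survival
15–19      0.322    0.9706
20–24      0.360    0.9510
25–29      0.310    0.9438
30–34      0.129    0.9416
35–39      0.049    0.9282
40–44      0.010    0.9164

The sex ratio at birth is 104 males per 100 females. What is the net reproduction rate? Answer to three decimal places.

2.754

Proportion female at birth = 100 / (100 + 104) = 0.49020.
Survival-weighted fertility by age (5·fₓ·Sₓ):
  15–19: 5 × 0.322 × 0.9706 = 1.56267
  20–24: 5 × 0.360 × 0.9510 = 1.71180
  25–29: 5 × 0.310 × 0.9438 = 1.46289
  30–34: 5 × 0.129 × 0.9416 = 0.60733
  35–39: 5 × 0.049 × 0.9282 = 0.22741
  40–44: 5 × 0.010 × 0.9164 = 0.04582
Sum = 5.61792
NRR = 0.49020 × 5.61792 = 2.75390
With NRR above 1 the population is above replacement fertility.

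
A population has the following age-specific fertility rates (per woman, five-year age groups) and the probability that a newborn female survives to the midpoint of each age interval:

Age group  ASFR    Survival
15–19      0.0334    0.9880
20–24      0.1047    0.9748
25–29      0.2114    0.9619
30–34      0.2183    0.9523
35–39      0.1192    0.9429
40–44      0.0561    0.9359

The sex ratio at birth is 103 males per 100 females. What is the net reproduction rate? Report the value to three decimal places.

Proportion female at birth = 100 / (100 + 103) = 0.49261.
Each age group contributes 5 × ASFR × survival:
  15–19: 5 × 0.0334 × 0.9880 = 0.16500
  20–24: 5 × 0.1047 × 0.9748 = 0.51031
  25–29: 5 × 0.2114 × 0.9619 = 1.01673
  30–34: 5 × 0.2183 × 0.9523 = 1.03944
  35–39: 5 × 0.1192 × 0.9429 = 0.56197
  40–44: 5 × 0.0561 × 0.9359 = 0.26252
Sum = 3.55597
NRR = 0.49261 × 3.55597 = 1.75171

1.752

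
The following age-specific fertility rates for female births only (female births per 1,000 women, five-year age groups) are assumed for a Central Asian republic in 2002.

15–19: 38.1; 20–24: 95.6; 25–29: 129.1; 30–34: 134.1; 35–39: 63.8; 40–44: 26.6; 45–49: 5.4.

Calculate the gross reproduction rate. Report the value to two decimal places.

Sum of female ASFRs = 38.1 + 95.6 + 129.1 + 134.1 + 63.8 + 26.6 + 5.4 = 492.7
GRR = 5 × 492.7 / 1000 = 2.4635

2.46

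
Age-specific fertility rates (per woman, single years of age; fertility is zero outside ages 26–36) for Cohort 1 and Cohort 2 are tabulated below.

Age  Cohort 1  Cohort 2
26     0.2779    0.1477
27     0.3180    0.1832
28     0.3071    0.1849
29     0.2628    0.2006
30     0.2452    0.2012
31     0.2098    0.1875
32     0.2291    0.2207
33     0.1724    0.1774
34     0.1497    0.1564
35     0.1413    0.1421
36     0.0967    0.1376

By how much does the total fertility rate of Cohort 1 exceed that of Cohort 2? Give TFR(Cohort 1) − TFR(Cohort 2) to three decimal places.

0.471

Cohort 1:
  Sum of ASFRs = 0.2779 + 0.3180 + 0.3071 + 0.2628 + 0.2452 + 0.2098 + 0.2291 + 0.1724 + 0.1497 + 0.1413 + 0.0967 = 2.4100
  TFR = 2.41
Cohort 2:
  Sum of ASFRs = 0.1477 + 0.1832 + 0.1849 + 0.2006 + 0.2012 + 0.1875 + 0.2207 + 0.1774 + 0.1564 + 0.1421 + 0.1376 = 1.9393
  TFR = 1.9393
Difference = 2.41 − 1.9393 = 0.4707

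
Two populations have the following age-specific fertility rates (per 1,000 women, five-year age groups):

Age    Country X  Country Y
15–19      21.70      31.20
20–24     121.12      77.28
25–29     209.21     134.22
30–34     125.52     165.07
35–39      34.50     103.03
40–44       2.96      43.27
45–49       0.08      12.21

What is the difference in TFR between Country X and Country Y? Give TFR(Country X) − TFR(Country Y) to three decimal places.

-0.256

Country X:
  Sum of ASFRs = 21.70 + 121.12 + 209.21 + 125.52 + 34.50 + 2.96 + 0.08 = 515.09
  TFR = 5 × 515.09 / 1000 = 2.57545
Country Y:
  Sum of ASFRs = 31.20 + 77.28 + 134.22 + 165.07 + 103.03 + 43.27 + 12.21 = 566.28
  TFR = 5 × 566.28 / 1000 = 2.8314
Difference = 2.57545 − 2.8314 = -0.25595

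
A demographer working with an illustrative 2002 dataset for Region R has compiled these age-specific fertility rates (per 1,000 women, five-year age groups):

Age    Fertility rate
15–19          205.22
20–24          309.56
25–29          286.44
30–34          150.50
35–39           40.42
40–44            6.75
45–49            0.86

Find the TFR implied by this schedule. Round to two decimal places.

5.00

Sum of ASFRs = 205.22 + 309.56 + 286.44 + 150.50 + 40.42 + 6.75 + 0.86 = 999.75
TFR = 5 × 999.75 / 1000 = 4.99875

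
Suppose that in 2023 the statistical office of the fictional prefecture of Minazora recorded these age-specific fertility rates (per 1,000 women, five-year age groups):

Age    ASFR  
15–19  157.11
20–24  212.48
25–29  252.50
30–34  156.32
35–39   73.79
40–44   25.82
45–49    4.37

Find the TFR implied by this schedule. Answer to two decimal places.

4.41

Sum of ASFRs = 157.11 + 212.48 + 252.50 + 156.32 + 73.79 + 25.82 + 4.37 = 882.39
TFR = 5 × 882.39 / 1000 = 4.41195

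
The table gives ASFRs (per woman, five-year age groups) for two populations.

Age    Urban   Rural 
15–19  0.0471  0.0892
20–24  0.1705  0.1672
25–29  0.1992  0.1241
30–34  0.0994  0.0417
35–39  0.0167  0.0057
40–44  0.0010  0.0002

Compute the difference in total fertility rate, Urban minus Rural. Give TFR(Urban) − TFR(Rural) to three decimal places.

Urban:
  Sum of ASFRs = 0.0471 + 0.1705 + 0.1992 + 0.0994 + 0.0167 + 0.0010 = 0.5339
  TFR = 5 × 0.5339 = 2.6695
Rural:
  Sum of ASFRs = 0.0892 + 0.1672 + 0.1241 + 0.0417 + 0.0057 + 0.0002 = 0.4281
  TFR = 5 × 0.4281 = 2.1405
Difference = 2.6695 − 2.1405 = 0.529

0.529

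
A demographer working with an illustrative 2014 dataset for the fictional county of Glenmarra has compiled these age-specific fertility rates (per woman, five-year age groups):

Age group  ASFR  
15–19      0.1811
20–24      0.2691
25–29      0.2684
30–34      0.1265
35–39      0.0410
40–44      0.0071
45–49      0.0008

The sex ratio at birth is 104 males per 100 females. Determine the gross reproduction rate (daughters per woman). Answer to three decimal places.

Proportion female at birth = 100 / (100 + 104) = 0.49020.
Sum of ASFRs = 0.1811 + 0.2691 + 0.2684 + 0.1265 + 0.0410 + 0.0071 + 0.0008 = 0.8940
TFR = 5 × 0.8940 = 4.47
GRR = 0.49020 × 4.47 = 2.19119

2.191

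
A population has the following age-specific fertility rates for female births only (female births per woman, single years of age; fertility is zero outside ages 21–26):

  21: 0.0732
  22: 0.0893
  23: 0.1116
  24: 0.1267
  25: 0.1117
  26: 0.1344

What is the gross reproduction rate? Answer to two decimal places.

Sum of female ASFRs = 0.0732 + 0.0893 + 0.1116 + 0.1267 + 0.1117 + 0.1344 = 0.6469
GRR = 0.6469

0.65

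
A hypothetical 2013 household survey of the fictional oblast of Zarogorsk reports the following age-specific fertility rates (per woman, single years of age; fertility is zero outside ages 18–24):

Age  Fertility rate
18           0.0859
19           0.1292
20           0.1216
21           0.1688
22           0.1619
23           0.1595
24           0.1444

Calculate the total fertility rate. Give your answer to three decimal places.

Sum of ASFRs = 0.0859 + 0.1292 + 0.1216 + 0.1688 + 0.1619 + 0.1595 + 0.1444 = 0.9713
TFR = 0.9713

0.971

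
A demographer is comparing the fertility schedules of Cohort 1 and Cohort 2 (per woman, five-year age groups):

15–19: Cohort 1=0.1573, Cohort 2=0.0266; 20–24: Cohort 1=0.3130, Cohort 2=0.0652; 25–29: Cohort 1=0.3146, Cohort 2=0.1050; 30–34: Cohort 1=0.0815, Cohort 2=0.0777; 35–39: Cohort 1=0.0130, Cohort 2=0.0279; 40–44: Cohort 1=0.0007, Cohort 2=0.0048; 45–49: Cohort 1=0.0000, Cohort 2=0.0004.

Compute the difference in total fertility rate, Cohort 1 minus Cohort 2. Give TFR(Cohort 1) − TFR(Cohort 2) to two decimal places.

Cohort 1:
  Sum of ASFRs = 0.1573 + 0.3130 + 0.3146 + 0.0815 + 0.0130 + 0.0007 + 0.0000 = 0.8801
  TFR = 5 × 0.8801 = 4.4005
Cohort 2:
  Sum of ASFRs = 0.0266 + 0.0652 + 0.1050 + 0.0777 + 0.0279 + 0.0048 + 0.0004 = 0.3076
  TFR = 5 × 0.3076 = 1.538
Difference = 4.4005 − 1.538 = 2.8625

2.86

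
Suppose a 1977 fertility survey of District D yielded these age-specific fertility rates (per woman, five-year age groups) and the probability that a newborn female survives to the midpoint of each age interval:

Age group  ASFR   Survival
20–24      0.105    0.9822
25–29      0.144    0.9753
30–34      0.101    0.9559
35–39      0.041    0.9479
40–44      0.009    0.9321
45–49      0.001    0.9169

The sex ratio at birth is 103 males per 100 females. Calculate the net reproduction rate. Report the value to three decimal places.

0.956

Proportion female at birth = 100 / (100 + 103) = 0.49261.
Each age group contributes 5 × ASFR × survival:
  20–24: 5 × 0.105 × 0.9822 = 0.51566
  25–29: 5 × 0.144 × 0.9753 = 0.70222
  30–34: 5 × 0.101 × 0.9559 = 0.48273
  35–39: 5 × 0.041 × 0.9479 = 0.19432
  40–44: 5 × 0.009 × 0.9321 = 0.04194
  45–49: 5 × 0.001 × 0.9169 = 0.00458
Sum = 1.94145
NRR = 0.49261 × 1.94145 = 0.95638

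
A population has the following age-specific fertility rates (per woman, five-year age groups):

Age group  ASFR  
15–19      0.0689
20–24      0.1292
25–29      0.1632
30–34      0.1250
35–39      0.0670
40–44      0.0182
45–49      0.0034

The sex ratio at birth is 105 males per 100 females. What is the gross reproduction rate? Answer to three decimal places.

Proportion female at birth = 100 / (100 + 105) = 0.48780.
Sum of ASFRs = 0.0689 + 0.1292 + 0.1632 + 0.1250 + 0.0670 + 0.0182 + 0.0034 = 0.5749
TFR = 5 × 0.5749 = 2.8745
GRR = 0.48780 × 2.8745 = 1.40218

1.402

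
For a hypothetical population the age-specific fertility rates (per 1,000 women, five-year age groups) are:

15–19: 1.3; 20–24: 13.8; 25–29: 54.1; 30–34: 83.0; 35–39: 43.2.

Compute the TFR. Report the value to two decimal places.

0.98

Sum of ASFRs = 1.3 + 13.8 + 54.1 + 83.0 + 43.2 = 195.4
TFR = 5 × 195.4 / 1000 = 0.977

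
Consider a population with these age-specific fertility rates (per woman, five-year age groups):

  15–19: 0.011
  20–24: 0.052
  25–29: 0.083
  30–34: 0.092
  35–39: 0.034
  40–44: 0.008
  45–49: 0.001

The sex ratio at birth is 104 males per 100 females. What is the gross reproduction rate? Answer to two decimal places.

0.69

Proportion female at birth = 100 / (100 + 104) = 0.49020.
Sum of ASFRs = 0.011 + 0.052 + 0.083 + 0.092 + 0.034 + 0.008 + 0.001 = 0.281
TFR = 5 × 0.281 = 1.405
GRR = 0.49020 × 1.405 = 0.68873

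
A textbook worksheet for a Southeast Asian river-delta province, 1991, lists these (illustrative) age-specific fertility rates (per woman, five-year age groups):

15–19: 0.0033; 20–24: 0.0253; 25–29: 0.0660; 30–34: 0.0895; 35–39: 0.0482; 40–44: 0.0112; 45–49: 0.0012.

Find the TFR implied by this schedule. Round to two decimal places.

1.22

Sum of ASFRs = 0.0033 + 0.0253 + 0.0660 + 0.0895 + 0.0482 + 0.0112 + 0.0012 = 0.2447
TFR = 5 × 0.2447 = 1.2235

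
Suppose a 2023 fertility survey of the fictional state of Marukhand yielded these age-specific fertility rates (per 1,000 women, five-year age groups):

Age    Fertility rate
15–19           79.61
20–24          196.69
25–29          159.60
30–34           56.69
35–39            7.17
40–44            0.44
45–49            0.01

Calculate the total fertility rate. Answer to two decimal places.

Sum of ASFRs = 79.61 + 196.69 + 159.60 + 56.69 + 7.17 + 0.44 + 0.01 = 500.21
TFR = 5 × 500.21 / 1000 = 2.50105

2.50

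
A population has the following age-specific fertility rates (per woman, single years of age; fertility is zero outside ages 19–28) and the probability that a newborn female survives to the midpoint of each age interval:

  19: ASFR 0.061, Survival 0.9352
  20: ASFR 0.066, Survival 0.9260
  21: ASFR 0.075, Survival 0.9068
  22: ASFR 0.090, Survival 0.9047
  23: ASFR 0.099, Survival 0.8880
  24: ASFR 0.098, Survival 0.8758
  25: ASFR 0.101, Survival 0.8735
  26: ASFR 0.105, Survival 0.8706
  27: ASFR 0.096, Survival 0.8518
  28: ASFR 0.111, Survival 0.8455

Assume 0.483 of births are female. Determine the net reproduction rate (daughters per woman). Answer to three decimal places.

Proportion female at birth = 0.483.
Each age group contributes 1 × ASFR × survival:
  19: 1 × 0.061 × 0.9352 = 0.05705
  20: 1 × 0.066 × 0.9260 = 0.06112
  21: 1 × 0.075 × 0.9068 = 0.06801
  22: 1 × 0.090 × 0.9047 = 0.08142
  23: 1 × 0.099 × 0.8880 = 0.08791
  24: 1 × 0.098 × 0.8758 = 0.08583
  25: 1 × 0.101 × 0.8735 = 0.08822
  26: 1 × 0.105 × 0.8706 = 0.09141
  27: 1 × 0.096 × 0.8518 = 0.08177
  28: 1 × 0.111 × 0.8455 = 0.09385
Sum = 0.79659
NRR = 0.483 × 0.79659 = 0.38475
NRR < 1, so the cohort does not fully replace itself.

0.385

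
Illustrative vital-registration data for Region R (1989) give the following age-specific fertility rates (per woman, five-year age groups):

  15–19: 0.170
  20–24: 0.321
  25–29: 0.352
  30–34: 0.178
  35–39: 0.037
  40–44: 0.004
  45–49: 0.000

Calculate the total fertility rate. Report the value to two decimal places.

5.31

Sum of ASFRs = 0.170 + 0.321 + 0.352 + 0.178 + 0.037 + 0.004 + 0.000 = 1.062
TFR = 5 × 1.062 = 5.31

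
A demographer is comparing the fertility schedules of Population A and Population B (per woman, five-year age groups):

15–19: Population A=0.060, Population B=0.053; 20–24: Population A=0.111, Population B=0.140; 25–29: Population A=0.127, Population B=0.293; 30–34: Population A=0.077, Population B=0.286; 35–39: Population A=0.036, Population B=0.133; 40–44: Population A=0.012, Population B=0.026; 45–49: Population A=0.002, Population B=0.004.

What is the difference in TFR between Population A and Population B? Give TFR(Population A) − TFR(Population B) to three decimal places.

-2.550

Population A:
  Sum of ASFRs = 0.060 + 0.111 + 0.127 + 0.077 + 0.036 + 0.012 + 0.002 = 0.425
  TFR = 5 × 0.425 = 2.125
Population B:
  Sum of ASFRs = 0.053 + 0.140 + 0.293 + 0.286 + 0.133 + 0.026 + 0.004 = 0.935
  TFR = 5 × 0.935 = 4.675
Difference = 2.125 − 4.675 = -2.55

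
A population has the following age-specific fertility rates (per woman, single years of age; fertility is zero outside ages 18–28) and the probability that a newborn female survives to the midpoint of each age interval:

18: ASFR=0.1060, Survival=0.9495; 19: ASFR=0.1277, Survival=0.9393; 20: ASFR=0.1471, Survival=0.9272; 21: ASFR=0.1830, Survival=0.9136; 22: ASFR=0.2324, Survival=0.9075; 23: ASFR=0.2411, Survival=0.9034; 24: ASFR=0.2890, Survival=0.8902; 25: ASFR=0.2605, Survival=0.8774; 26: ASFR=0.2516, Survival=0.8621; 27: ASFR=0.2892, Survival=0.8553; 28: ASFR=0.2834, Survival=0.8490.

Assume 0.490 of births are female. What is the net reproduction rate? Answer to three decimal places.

Proportion female at birth = 0.490.
Survival-weighted fertility by age (1·fₓ·Sₓ):
  18: 1 × 0.1060 × 0.9495 = 0.10065
  19: 1 × 0.1277 × 0.9393 = 0.11995
  20: 1 × 0.1471 × 0.9272 = 0.13639
  21: 1 × 0.1830 × 0.9136 = 0.16719
  22: 1 × 0.2324 × 0.9075 = 0.21090
  23: 1 × 0.2411 × 0.9034 = 0.21781
  24: 1 × 0.2890 × 0.8902 = 0.25727
  25: 1 × 0.2605 × 0.8774 = 0.22856
  26: 1 × 0.2516 × 0.8621 = 0.21690
  27: 1 × 0.2892 × 0.8553 = 0.24735
  28: 1 × 0.2834 × 0.8490 = 0.24061
Sum = 2.14358
NRR = 0.490 × 2.14358 = 1.05035

1.050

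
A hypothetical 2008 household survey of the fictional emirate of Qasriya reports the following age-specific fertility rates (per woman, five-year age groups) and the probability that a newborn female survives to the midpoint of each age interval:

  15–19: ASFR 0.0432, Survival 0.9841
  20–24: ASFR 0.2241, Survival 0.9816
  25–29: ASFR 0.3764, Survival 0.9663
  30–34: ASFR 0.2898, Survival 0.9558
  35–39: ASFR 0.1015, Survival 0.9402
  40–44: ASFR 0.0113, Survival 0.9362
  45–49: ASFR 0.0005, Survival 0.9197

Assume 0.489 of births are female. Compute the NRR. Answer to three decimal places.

Proportion female at birth = 0.489.
Weighting each age-specific rate by interval width and survival:
  15–19: 5 × 0.0432 × 0.9841 = 0.21257
  20–24: 5 × 0.2241 × 0.9816 = 1.09988
  25–29: 5 × 0.3764 × 0.9663 = 1.81858
  30–34: 5 × 0.2898 × 0.9558 = 1.38495
  35–39: 5 × 0.1015 × 0.9402 = 0.47715
  40–44: 5 × 0.0113 × 0.9362 = 0.05290
  45–49: 5 × 0.0005 × 0.9197 = 0.00230
Sum = 5.04833
NRR = 0.489 × 5.04833 = 2.46863
NRR > 1, so each generation more than replaces itself.

2.469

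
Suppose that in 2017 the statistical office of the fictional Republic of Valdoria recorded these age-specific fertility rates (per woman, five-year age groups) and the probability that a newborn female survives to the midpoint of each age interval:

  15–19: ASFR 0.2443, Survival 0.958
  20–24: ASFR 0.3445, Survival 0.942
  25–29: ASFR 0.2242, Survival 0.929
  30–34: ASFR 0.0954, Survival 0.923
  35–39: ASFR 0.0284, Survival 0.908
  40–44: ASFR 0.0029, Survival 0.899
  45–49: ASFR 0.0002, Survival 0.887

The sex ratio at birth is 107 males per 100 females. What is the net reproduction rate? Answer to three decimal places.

Proportion female at birth = 100 / (100 + 107) = 0.48309.
Each age group contributes 5 × ASFR × survival:
  15–19: 5 × 0.2443 × 0.958 = 1.17020
  20–24: 5 × 0.3445 × 0.942 = 1.62260
  25–29: 5 × 0.2242 × 0.929 = 1.04141
  30–34: 5 × 0.0954 × 0.923 = 0.44027
  35–39: 5 × 0.0284 × 0.908 = 0.12894
  40–44: 5 × 0.0029 × 0.899 = 0.01304
  45–49: 5 × 0.0002 × 0.887 = 0.00089
Sum = 4.41735
NRR = 0.48309 × 4.41735 = 2.13398

2.134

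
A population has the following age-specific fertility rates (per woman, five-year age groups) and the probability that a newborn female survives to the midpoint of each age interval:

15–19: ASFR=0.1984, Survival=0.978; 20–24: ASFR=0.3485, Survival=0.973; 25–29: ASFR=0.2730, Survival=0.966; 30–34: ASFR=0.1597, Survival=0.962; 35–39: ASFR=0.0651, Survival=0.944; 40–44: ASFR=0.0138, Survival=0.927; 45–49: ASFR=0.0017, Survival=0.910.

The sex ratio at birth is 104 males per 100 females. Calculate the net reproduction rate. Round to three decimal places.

Proportion female at birth = 100 / (100 + 104) = 0.49020.
Weighting each age-specific rate by interval width and survival:
  15–19: 5 × 0.1984 × 0.978 = 0.97018
  20–24: 5 × 0.3485 × 0.973 = 1.69545
  25–29: 5 × 0.2730 × 0.966 = 1.31859
  30–34: 5 × 0.1597 × 0.962 = 0.76816
  35–39: 5 × 0.0651 × 0.944 = 0.30727
  40–44: 5 × 0.0138 × 0.927 = 0.06396
  45–49: 5 × 0.0017 × 0.910 = 0.00774
Sum = 5.13135
NRR = 0.49020 × 5.13135 = 2.51539

2.515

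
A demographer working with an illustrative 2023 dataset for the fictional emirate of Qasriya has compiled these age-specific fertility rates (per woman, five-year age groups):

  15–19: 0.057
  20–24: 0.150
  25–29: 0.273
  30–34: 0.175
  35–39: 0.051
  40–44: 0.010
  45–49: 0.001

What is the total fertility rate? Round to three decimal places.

3.585

Sum of ASFRs = 0.057 + 0.150 + 0.273 + 0.175 + 0.051 + 0.010 + 0.001 = 0.717
TFR = 5 × 0.717 = 3.585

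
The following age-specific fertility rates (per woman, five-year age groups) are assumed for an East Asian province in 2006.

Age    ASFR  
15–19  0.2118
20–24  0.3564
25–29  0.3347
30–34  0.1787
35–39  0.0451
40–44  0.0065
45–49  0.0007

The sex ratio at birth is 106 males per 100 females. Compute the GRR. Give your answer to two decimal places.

2.75

Proportion female at birth = 100 / (100 + 106) = 0.48544.
Sum of ASFRs = 0.2118 + 0.3564 + 0.3347 + 0.1787 + 0.0451 + 0.0065 + 0.0007 = 1.1339
TFR = 5 × 1.1339 = 5.6695
GRR = 0.48544 × 5.6695 = 2.75220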